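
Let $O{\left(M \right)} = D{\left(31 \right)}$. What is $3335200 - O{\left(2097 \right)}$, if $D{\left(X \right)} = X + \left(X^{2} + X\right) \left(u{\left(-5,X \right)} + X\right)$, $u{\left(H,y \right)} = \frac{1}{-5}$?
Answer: $\frac{16523077}{5} \approx 3.3046 \cdot 10^{6}$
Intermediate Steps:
$u{\left(H,y \right)} = - \frac{1}{5}$
$D{\left(X \right)} = X + \left(- \frac{1}{5} + X\right) \left(X + X^{2}\right)$ ($D{\left(X \right)} = X + \left(X^{2} + X\right) \left(- \frac{1}{5} + X\right) = X + \left(X + X^{2}\right) \left(- \frac{1}{5} + X\right) = X + \left(- \frac{1}{5} + X\right) \left(X + X^{2}\right)$)
$O{\left(M \right)} = \frac{152923}{5}$ ($O{\left(M \right)} = \frac{1}{5} \cdot 31 \left(4 + 4 \cdot 31 + 5 \cdot 31^{2}\right) = \frac{1}{5} \cdot 31 \left(4 + 124 + 5 \cdot 961\right) = \frac{1}{5} \cdot 31 \left(4 + 124 + 4805\right) = \frac{1}{5} \cdot 31 \cdot 4933 = \frac{152923}{5}$)
$3335200 - O{\left(2097 \right)} = 3335200 - \frac{152923}{5} = \frac{16523077}{5}$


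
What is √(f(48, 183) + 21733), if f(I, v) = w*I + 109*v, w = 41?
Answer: 8*√682 ≈ 208.92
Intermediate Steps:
f(I, v) = 41*I + 109*v
√(f(48, 183) + 21733) = √((41*48 + 109*183) + 21733) = √((1968 + 19947) + 21733) = √(21915 + 21733) = √43648 = 8*√682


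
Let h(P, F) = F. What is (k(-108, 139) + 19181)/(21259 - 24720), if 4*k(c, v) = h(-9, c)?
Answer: -19154/3461 ≈ -5.5342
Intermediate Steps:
k(c, v) = c/4
(k(-108, 139) + 19181)/(21259 - 24720) = ((1/4)*(-108) + 19181)/(21259 - 24720) = (-27 + 19181)/(-3461) = 19154*(-1/3461) = -19154/3461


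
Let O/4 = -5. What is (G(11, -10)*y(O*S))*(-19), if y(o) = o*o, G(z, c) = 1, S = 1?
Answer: -7600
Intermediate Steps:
O = -20 (O = 4*(-5) = -20)
y(o) = o**2
(G(11, -10)*y(O*S))*(-19) = (1*(-20*1)**2)*(-19) = (1*(-20)**2)*(-19) = (1*400)*(-19) = 400*(-19) = -7600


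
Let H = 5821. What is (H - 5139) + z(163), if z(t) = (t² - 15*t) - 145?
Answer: 24661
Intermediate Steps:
z(t) = -145 + t² - 15*t
(H - 5139) + z(163) = (5821 - 5139) + (-145 + 163² - 15*163) = 682 + (-145 + 26569 - 2445) = 682 + 23979 = 24661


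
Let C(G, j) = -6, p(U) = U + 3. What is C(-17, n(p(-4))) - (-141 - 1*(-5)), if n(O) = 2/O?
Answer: 130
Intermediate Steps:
p(U) = 3 + U
C(-17, n(p(-4))) - (-141 - 1*(-5)) = -6 - (-141 - 1*(-5)) = -6 - (-141 + 5) = -6 - 1*(-136) = -6 + 136 = 130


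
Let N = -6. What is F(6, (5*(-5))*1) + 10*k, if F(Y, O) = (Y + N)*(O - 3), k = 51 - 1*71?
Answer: -200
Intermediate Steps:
k = -20 (k = 51 - 71 = -20)
F(Y, O) = (-6 + Y)*(-3 + O) (F(Y, O) = (Y - 6)*(O - 3) = (-6 + Y)*(-3 + O))
F(6, (5*(-5))*1) + 10*k = (18 - 6*5*(-5) - 3*6 + ((5*(-5))*1)*6) + 10*(-20) = (18 - (-150) - 18 - 25*1*6) - 200 = (18 - 6*(-25) - 18 - 25*6) - 200 = (18 + 150 - 18 - 150) - 200 = 0 - 200 = -200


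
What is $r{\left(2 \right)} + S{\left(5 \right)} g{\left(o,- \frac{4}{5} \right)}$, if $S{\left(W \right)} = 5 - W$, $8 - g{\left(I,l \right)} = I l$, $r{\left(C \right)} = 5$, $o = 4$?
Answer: $5$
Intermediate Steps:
$g{\left(I,l \right)} = 8 - I l$
$r{\left(2 \right)} + S{\left(5 \right)} g{\left(o,- \frac{4}{5} \right)} = 5 + \left(5 - 5\right) \left(8 - 4 \left(- \frac{4}{5}\right)\right) = 5 + \left(5 - 5\right) \left(8 - 4 \left(\left(-4\right) \frac{1}{5}\right)\right) = 5 + 0 \left(8 - 4 \left(- \frac{4}{5}\right)\right) = 5 + 0 \left(8 + \frac{16}{5}\right) = 5 + 0 \cdot \frac{56}{5} = 5 + 0 = 5$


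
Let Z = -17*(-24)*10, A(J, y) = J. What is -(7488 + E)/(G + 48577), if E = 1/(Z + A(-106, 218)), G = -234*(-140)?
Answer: -29757313/323233238 ≈ -0.092061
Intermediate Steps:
G = 32760
Z = 4080 (Z = 408*10 = 4080)
E = 1/3974 (E = 1/(4080 - 106) = 1/3974 ≈ 0.00025164)
-(7488 + E)/(G + 48577) = -(7488 + 1/3974)/(32760 + 48577) = -29757313/(3974*81337) = -1*29757313/323233238 = -29757313/323233238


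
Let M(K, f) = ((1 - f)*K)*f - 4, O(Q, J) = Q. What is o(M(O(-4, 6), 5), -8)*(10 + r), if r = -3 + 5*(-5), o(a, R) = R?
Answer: 144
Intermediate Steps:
M(K, f) = -4 + K*f*(1 - f) (M(K, f) = (K*(1 - f))*f - 4 = K*f*(1 - f) - 4 = -4 + K*f*(1 - f))
r = -28 (r = -3 - 25 = -28)
o(M(O(-4, 6), 5), -8)*(10 + r) = -8*(10 - 28) = -8*(-18) = 144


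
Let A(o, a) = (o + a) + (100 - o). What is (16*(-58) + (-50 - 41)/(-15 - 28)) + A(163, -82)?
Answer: -39039/43 ≈ -907.88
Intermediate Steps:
A(o, a) = 100 + a (A(o, a) = (a + o) + (100 - o) = 100 + a)
(16*(-58) + (-50 - 41)/(-15 - 28)) + A(163, -82) = (16*(-58) + (-50 - 41)/(-15 - 28)) + (100 - 82) = (-928 - 91/(-43)) + 18 = (-928 - 91*(-1/43)) + 18 = (-928 + 91/43) + 18 = -39813/43 + 18 = -39039/43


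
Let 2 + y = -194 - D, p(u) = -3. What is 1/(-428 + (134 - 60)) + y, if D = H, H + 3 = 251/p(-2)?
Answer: -38705/354 ≈ -109.34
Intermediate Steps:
H = -260/3 (H = -3 + 251/(-3) = -3 + 251*(-⅓) = -3 - 251/3 = -260/3 ≈ -86.667)
D = -260/3 ≈ -86.667
y = -328/3 (y = -2 + (-194 - 1*(-260/3)) = -2 + (-194 + 260/3) = -2 - 322/3 = -328/3 ≈ -109.33)
1/(-428 + (134 - 60)) + y = 1/(-428 + (134 - 60)) - 328/3 = 1/(-428 + 74) - 328/3 = 1/(-354) - 328/3 = -1/354 - 328/3 = -38705/354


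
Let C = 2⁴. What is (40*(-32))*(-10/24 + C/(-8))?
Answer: 9280/3 ≈ 3093.3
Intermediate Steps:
C = 16
(40*(-32))*(-10/24 + C/(-8)) = (40*(-32))*(-10/24 + 16/(-8)) = -1280*(-10*1/24 + 16*(-⅛)) = -1280*(-5/12 - 2) = -1280*(-29/12) = 9280/3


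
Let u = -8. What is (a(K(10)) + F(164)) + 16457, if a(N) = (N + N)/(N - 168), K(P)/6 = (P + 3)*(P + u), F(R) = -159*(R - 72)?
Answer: 1803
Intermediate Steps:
F(R) = 11448 - 159*R (F(R) = -159*(-72 + R) = 11448 - 159*R)
K(P) = 6*(-8 + P)*(3 + P) (K(P) = 6*((P + 3)*(P - 8)) = 6*((3 + P)*(-8 + P)) = 6*((-8 + P)*(3 + P)) = 6*(-8 + P)*(3 + P))
a(N) = 2*N/(-168 + N) (a(N) = (2*N)/(-168 + N) = 2*N/(-168 + N))
(a(K(10)) + F(164)) + 16457 = (2*(-144 - 30*10 + 6*10**2)/(-168 + (-144 - 30*10 + 6*10**2)) + (11448 - 159*164)) + 16457 = (2*(-144 - 300 + 6*100)/(-168 + (-144 - 300 + 6*100)) + (11448 - 26076)) + 16457 = (2*(-144 - 300 + 600)/(-168 + (-144 - 300 + 600)) - 14628) + 16457 = (2*156/(-168 + 156) - 14628) + 16457 = (2*156/(-12) - 14628) + 16457 = (2*156*(-1/12) - 14628) + 16457 = (-26 - 14628) + 16457 = -14654 + 16457 = 1803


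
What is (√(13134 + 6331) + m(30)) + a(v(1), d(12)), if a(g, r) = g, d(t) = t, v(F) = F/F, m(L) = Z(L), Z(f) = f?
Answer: 31 + √19465 ≈ 170.52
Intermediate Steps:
m(L) = L
v(F) = 1
(√(13134 + 6331) + m(30)) + a(v(1), d(12)) = (√(13134 + 6331) + 30) + 1 = (√19465 + 30) + 1 = (30 + √19465) + 1 = 31 + √19465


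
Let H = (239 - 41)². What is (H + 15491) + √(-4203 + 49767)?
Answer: 54695 + 2*√11391 ≈ 54908.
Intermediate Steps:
H = 39204 (H = 198² = 39204)
(H + 15491) + √(-4203 + 49767) = (39204 + 15491) + √(-4203 + 49767) = 54695 + √45564 = 54695 + 2*√11391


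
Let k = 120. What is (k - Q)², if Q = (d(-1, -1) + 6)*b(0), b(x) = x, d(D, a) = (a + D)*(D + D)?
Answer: 14400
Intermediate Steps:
d(D, a) = 2*D*(D + a) (d(D, a) = (D + a)*(2*D) = 2*D*(D + a))
Q = 0 (Q = (2*(-1)*(-1 - 1) + 6)*0 = (2*(-1)*(-2) + 6)*0 = (4 + 6)*0 = 10*0 = 0)
(k - Q)² = (120 - 1*0)² = (120 + 0)² = 120² = 14400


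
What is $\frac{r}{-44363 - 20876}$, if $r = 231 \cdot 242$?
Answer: $- \frac{55902}{65239} \approx -0.85688$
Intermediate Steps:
$r = 55902$
$\frac{r}{-44363 - 20876} = \frac{55902}{-44363 - 20876} = \frac{55902}{-65239} = 55902 \left(- \frac{1}{65239}\right) = - \frac{55902}{65239}$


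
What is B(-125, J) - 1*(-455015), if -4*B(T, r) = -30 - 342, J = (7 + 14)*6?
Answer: 455108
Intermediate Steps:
J = 126 (J = 21*6 = 126)
B(T, r) = 93 (B(T, r) = -(-30 - 342)/4 = -¼*(-372) = 93)
B(-125, J) - 1*(-455015) = 93 - 1*(-455015) = 93 + 455015 = 455108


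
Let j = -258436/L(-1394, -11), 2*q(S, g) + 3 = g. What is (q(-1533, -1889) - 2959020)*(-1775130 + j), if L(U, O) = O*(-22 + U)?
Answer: 10230265315765907/1947 ≈ 5.2544e+12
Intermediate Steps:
q(S, g) = -3/2 + g/2
j = -64609/3894 (j = -258436*(-1/(11*(-22 - 1394))) = -258436/((-11*(-1416))) = -258436/15576 = -258436*1/15576 = -64609/3894 ≈ -16.592)
(q(-1533, -1889) - 2959020)*(-1775130 + j) = ((-3/2 + (½)*(-1889)) - 2959020)*(-1775130 - 64609/3894) = ((-3/2 - 1889/2) - 2959020)*(-6912420829/3894) = (-946 - 2959020)*(-6912420829/3894) = -2959966*(-6912420829/3894) = 10230265315765907/1947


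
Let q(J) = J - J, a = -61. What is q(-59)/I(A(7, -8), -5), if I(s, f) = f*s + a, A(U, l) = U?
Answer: 0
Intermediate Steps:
I(s, f) = -61 + f*s (I(s, f) = f*s - 61 = -61 + f*s)
q(J) = 0
q(-59)/I(A(7, -8), -5) = 0/(-61 - 5*7) = 0/(-61 - 35) = 0/(-96) = 0*(-1/96) = 0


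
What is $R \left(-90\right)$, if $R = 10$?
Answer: $-900$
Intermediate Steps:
$R \left(-90\right) = 10 \left(-90\right) = -900$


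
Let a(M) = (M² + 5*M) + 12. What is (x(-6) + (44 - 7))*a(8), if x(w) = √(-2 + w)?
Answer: 4292 + 232*I*√2 ≈ 4292.0 + 328.1*I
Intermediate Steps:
a(M) = 12 + M² + 5*M
(x(-6) + (44 - 7))*a(8) = (√(-2 - 6) + (44 - 7))*(12 + 8² + 5*8) = (√(-8) + 37)*(12 + 64 + 40) = (2*I*√2 + 37)*116 = (37 + 2*I*√2)*116 = 4292 + 232*I*√2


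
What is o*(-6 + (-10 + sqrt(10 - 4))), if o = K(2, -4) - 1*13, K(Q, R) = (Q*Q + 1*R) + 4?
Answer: 144 - 9*sqrt(6) ≈ 121.95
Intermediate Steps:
K(Q, R) = 4 + R + Q**2 (K(Q, R) = (Q**2 + R) + 4 = (R + Q**2) + 4 = 4 + R + Q**2)
o = -9 (o = (4 - 4 + 2**2) - 1*13 = (4 - 4 + 4) - 13 = 4 - 13 = -9)
o*(-6 + (-10 + sqrt(10 - 4))) = -9*(-6 + (-10 + sqrt(10 - 4))) = -9*(-6 + (-10 + sqrt(6))) = -9*(-16 + sqrt(6)) = 144 - 9*sqrt(6)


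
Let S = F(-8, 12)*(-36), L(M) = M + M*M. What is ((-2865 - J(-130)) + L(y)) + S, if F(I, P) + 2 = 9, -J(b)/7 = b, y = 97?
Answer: 5479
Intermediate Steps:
J(b) = -7*b
F(I, P) = 7 (F(I, P) = -2 + 9 = 7)
L(M) = M + M²
S = -252 (S = 7*(-36) = -252)
((-2865 - J(-130)) + L(y)) + S = ((-2865 - (-7)*(-130)) + 97*(1 + 97)) - 252 = ((-2865 - 1*910) + 97*98) - 252 = ((-2865 - 910) + 9506) - 252 = (-3775 + 9506) - 252 = 5731 - 252 = 5479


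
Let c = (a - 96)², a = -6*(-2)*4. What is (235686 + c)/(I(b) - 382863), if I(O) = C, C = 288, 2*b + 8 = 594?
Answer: -15866/25505 ≈ -0.62207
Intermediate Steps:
b = 293 (b = -4 + (½)*594 = -4 + 297 = 293)
a = 48 (a = 12*4 = 48)
c = 2304 (c = (48 - 96)² = (-48)² = 2304)
I(O) = 288
(235686 + c)/(I(b) - 382863) = (235686 + 2304)/(288 - 382863) = 237990/(-382575) = 237990*(-1/382575) = -15866/25505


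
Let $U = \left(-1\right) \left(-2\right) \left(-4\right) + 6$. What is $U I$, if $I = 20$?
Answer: $-40$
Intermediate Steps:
$U = -2$ ($U = 2 \left(-4\right) + 6 = -8 + 6 = -2$)
$U I = \left(-2\right) 20 = -40$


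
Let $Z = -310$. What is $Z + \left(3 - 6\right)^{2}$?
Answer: $-301$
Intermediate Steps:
$Z + \left(3 - 6\right)^{2} = -310 + \left(3 - 6\right)^{2} = -310 + \left(-3\right)^{2} = -310 + 9 = -301$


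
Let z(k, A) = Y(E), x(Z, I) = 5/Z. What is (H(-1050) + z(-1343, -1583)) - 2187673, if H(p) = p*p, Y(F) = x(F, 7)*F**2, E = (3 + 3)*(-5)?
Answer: -1085323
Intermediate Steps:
E = -30 (E = 6*(-5) = -30)
Y(F) = 5*F (Y(F) = (5/F)*F**2 = 5*F)
z(k, A) = -150 (z(k, A) = 5*(-30) = -150)
H(p) = p**2
(H(-1050) + z(-1343, -1583)) - 2187673 = ((-1050)**2 - 150) - 2187673 = (1102500 - 150) - 2187673 = 1102350 - 2187673 = -1085323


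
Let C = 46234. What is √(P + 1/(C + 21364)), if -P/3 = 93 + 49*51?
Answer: I*√35532351093106/67598 ≈ 88.182*I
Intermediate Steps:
P = -7776 (P = -3*(93 + 49*51) = -3*(93 + 2499) = -3*2592 = -7776)
√(P + 1/(C + 21364)) = √(-7776 + 1/(46234 + 21364)) = √(-7776 + 1/67598) = √(-525642047/67598) = I*√35532351093106/67598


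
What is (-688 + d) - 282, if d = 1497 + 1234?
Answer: 1761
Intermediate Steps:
d = 2731
(-688 + d) - 282 = (-688 + 2731) - 282 = 2043 - 282 = 1761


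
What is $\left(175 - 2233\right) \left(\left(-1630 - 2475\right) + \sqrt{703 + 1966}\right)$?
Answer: $8448090 - 2058 \sqrt{2669} \approx 8.3418 \cdot 10^{6}$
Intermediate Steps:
$\left(175 - 2233\right) \left(\left(-1630 - 2475\right) + \sqrt{703 + 1966}\right) = - 2058 \left(-4105 + \sqrt{2669}\right) = 8448090 - 2058 \sqrt{2669}$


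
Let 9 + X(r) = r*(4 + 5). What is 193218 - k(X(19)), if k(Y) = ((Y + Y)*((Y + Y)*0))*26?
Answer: 193218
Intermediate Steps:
X(r) = -9 + 9*r (X(r) = -9 + r*(4 + 5) = -9 + r*9 = -9 + 9*r)
k(Y) = 0 (k(Y) = ((2*Y)*((2*Y)*0))*26 = ((2*Y)*0)*26 = 0*26 = 0)
193218 - k(X(19)) = 193218 - 1*0 = 193218 + 0 = 193218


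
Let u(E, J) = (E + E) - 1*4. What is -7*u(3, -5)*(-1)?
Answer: 14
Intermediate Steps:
u(E, J) = -4 + 2*E (u(E, J) = 2*E - 4 = -4 + 2*E)
-7*u(3, -5)*(-1) = -7*(-4 + 2*3)*(-1) = -7*(-4 + 6)*(-1) = -7*2*(-1) = -14*(-1) = 14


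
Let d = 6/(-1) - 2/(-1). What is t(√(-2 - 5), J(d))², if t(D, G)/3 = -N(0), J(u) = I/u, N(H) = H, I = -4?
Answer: 0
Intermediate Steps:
d = -4 (d = 6*(-1) - 2*(-1) = -6 + 2 = -4)
J(u) = -4/u
t(D, G) = 0 (t(D, G) = 3*(-1*0) = 3*0 = 0)
t(√(-2 - 5), J(d))² = 0² = 0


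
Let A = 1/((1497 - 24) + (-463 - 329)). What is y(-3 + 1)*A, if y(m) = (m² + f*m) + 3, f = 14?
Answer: -7/227 ≈ -0.030837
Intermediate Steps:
y(m) = 3 + m² + 14*m (y(m) = (m² + 14*m) + 3 = 3 + m² + 14*m)
A = 1/681 (A = 1/(1473 - 792) = 1/681 ≈ 0.0014684)
y(-3 + 1)*A = (3 + (-3 + 1)² + 14*(-3 + 1))*(1/681) = (3 + (-2)² + 14*(-2))*(1/681) = (3 + 4 - 28)*(1/681) = -21*1/681 = -7/227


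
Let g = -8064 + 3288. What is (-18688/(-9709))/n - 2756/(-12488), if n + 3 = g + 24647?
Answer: 65051541/294632506 ≈ 0.22079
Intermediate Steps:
g = -4776
n = 19868 (n = -3 + (-4776 + 24647) = -3 + 19871 = 19868)
(-18688/(-9709))/n - 2756/(-12488) = -18688/(-9709)/19868 - 2756/(-12488) = -18688*(-1/9709)*(1/19868) - 2756*(-1/12488) = (256/133)*(1/19868) + 689/3122 = 64/660611 + 689/3122 = 65051541/294632506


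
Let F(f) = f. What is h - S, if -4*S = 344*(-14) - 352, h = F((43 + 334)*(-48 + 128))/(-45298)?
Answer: -1009572/781 ≈ -1292.7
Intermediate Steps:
h = -520/781 (h = ((43 + 334)*(-48 + 128))/(-45298) = (377*80)*(-1/45298) = 30160*(-1/45298) = -520/781 ≈ -0.66581)
S = 1292 (S = -(344*(-14) - 352)/4 = -(-4816 - 352)/4 = -¼*(-5168) = 1292)
h - S = -520/781 - 1*1292 = -520/781 - 1292 = -1009572/781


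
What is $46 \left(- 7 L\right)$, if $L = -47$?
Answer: $15134$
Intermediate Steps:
$46 \left(- 7 L\right) = 46 \left(\left(-7\right) \left(-47\right)\right) = 46 \cdot 329 = 15134$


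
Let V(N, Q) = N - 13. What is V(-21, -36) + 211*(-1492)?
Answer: -314846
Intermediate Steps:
V(N, Q) = -13 + N
V(-21, -36) + 211*(-1492) = (-13 - 21) + 211*(-1492) = -34 - 314812 = -314846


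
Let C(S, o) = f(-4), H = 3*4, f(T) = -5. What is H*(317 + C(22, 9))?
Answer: 3744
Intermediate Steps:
H = 12
C(S, o) = -5
H*(317 + C(22, 9)) = 12*(317 - 5) = 12*312 = 3744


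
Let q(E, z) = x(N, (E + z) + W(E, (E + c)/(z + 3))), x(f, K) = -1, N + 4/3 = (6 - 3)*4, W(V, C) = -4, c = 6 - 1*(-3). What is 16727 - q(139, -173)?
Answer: 16728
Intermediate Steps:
c = 9 (c = 6 + 3 = 9)
N = 32/3 (N = -4/3 + (6 - 3)*4 = -4/3 + 3*4 = -4/3 + 12 = 32/3 ≈ 10.667)
q(E, z) = -1
16727 - q(139, -173) = 16727 - 1*(-1) = 16727 + 1 = 16728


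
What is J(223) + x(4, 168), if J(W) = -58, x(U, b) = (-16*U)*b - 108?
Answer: -10918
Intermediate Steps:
x(U, b) = -108 - 16*U*b (x(U, b) = -16*U*b - 108 = -108 - 16*U*b)
J(223) + x(4, 168) = -58 + (-108 - 16*4*168) = -58 + (-108 - 10752) = -58 - 10860 = -10918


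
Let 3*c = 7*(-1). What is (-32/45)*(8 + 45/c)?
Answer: 2528/315 ≈ 8.0254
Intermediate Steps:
c = -7/3 (c = (7*(-1))/3 = (⅓)*(-7) = -7/3 ≈ -2.3333)
(-32/45)*(8 + 45/c) = (-32/45)*(8 + 45/(-7/3)) = (-32*1/45)*(8 + 45*(-3/7)) = -32*(8 - 135/7)/45 = -32/45*(-79/7) = 2528/315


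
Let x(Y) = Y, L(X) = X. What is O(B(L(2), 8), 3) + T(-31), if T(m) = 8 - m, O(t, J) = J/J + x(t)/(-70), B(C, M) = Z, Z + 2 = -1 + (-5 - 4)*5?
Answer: 1424/35 ≈ 40.686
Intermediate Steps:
Z = -48 (Z = -2 + (-1 + (-5 - 4)*5) = -2 + (-1 - 9*5) = -2 + (-1 - 45) = -2 - 46 = -48)
B(C, M) = -48
O(t, J) = 1 - t/70 (O(t, J) = J/J + t/(-70) = 1 + t*(-1/70) = 1 - t/70)
O(B(L(2), 8), 3) + T(-31) = (1 - 1/70*(-48)) + (8 - 1*(-31)) = (1 + 24/35) + (8 + 31) = 59/35 + 39 = 1424/35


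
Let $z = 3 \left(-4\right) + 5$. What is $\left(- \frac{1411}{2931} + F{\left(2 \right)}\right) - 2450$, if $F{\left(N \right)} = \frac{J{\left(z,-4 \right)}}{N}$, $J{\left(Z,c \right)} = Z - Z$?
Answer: $- \frac{7182361}{2931} \approx -2450.5$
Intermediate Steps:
$z = -7$ ($z = -12 + 5 = -7$)
$J{\left(Z,c \right)} = 0$
$F{\left(N \right)} = 0$ ($F{\left(N \right)} = \frac{0}{N} = 0$)
$\left(- \frac{1411}{2931} + F{\left(2 \right)}\right) - 2450 = \left(- \frac{1411}{2931} + 0\right) - 2450 = - \frac{1411}{2931} - 2450 = - \frac{7182361}{2931}$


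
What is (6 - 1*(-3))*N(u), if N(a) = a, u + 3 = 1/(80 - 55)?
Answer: -666/25 ≈ -26.640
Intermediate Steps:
u = -74/25 (u = -3 + 1/(80 - 55) = -3 + 1/25 = -74/25 ≈ -2.9600)
(6 - 1*(-3))*N(u) = (6 - 1*(-3))*(-74/25) = (6 + 3)*(-74/25) = 9*(-74/25) = -666/25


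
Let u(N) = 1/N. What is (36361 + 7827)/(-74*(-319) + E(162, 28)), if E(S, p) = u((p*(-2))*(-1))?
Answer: 2474528/1321937 ≈ 1.8719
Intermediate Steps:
E(S, p) = 1/(2*p) (E(S, p) = 1/((p*(-2))*(-1)) = 1/(-2*p*(-1)) = 1/(2*p))
(36361 + 7827)/(-74*(-319) + E(162, 28)) = (36361 + 7827)/(-74*(-319) + (½)/28) = 44188/(23606 + (½)*(1/28)) = 44188/(23606 + 1/56) = 44188/(1321937/56) = 44188*(56/1321937) = 2474528/1321937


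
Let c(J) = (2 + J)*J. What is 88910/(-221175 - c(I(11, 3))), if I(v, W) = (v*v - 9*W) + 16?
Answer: -1046/2747 ≈ -0.38078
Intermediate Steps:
I(v, W) = 16 + v² - 9*W (I(v, W) = (v² - 9*W) + 16 = 16 + v² - 9*W)
c(J) = J*(2 + J)
88910/(-221175 - c(I(11, 3))) = 88910/(-221175 - (16 + 11² - 9*3)*(2 + (16 + 11² - 9*3))) = 88910/(-221175 - (16 + 121 - 27)*(2 + (16 + 121 - 27))) = 88910/(-221175 - 110*(2 + 110)) = 88910/(-221175 - 110*112) = 88910/(-221175 - 1*12320) = 88910/(-221175 - 12320) = 88910/(-233495) = 88910*(-1/233495) = -1046/2747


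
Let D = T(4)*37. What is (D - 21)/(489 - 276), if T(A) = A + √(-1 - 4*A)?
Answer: 127/213 + 37*I*√17/213 ≈ 0.59624 + 0.71622*I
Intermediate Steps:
D = 148 + 37*I*√17 (D = (4 + √(-1 - 4*4))*37 = (4 + √(-1 - 16))*37 = (4 + √(-17))*37 = (4 + I*√17)*37 = 148 + 37*I*√17 ≈ 148.0 + 152.55*I)
(D - 21)/(489 - 276) = ((148 + 37*I*√17) - 21)/(489 - 276) = (127 + 37*I*√17)/213 = (127 + 37*I*√17)*(1/213) = 127/213 + 37*I*√17/213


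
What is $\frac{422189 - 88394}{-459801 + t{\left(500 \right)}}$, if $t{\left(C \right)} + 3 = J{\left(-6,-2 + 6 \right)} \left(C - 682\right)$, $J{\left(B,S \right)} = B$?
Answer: $- \frac{111265}{152904} \approx -0.72768$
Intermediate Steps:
$t{\left(C \right)} = 4089 - 6 C$ ($t{\left(C \right)} = -3 - 6 \left(C - 682\right) = -3 - 6 \left(-682 + C\right) = -3 - \left(-4092 + 6 C\right) = 4089 - 6 C$)
$\frac{422189 - 88394}{-459801 + t{\left(500 \right)}} = \frac{422189 - 88394}{-459801 + \left(4089 - 3000\right)} = \frac{333795}{-459801 + \left(4089 - 3000\right)} = \frac{333795}{-459801 + 1089} = \frac{333795}{-458712} = 333795 \left(- \frac{1}{458712}\right) = - \frac{111265}{152904}$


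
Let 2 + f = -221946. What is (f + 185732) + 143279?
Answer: 107063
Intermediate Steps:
f = -221948 (f = -2 - 221946 = -221948)
(f + 185732) + 143279 = (-221948 + 185732) + 143279 = -36216 + 143279 = 107063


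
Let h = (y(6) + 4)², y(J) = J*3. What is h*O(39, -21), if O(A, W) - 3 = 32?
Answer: 16940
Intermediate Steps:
O(A, W) = 35 (O(A, W) = 3 + 32 = 35)
y(J) = 3*J
h = 484 (h = (3*6 + 4)² = (18 + 4)² = 22² = 484)
h*O(39, -21) = 484*35 = 16940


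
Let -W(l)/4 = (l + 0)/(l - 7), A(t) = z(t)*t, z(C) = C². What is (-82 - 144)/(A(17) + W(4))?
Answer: -678/14755 ≈ -0.045951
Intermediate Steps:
A(t) = t³ (A(t) = t²*t = t³)
W(l) = -4*l/(-7 + l) (W(l) = -4*(l + 0)/(l - 7) = -4*l/(-7 + l))
(-82 - 144)/(A(17) + W(4)) = (-82 - 144)/(17³ - 4*4/(-7 + 4)) = -226/(4913 - 4*4/(-3)) = -226/(4913 - 4*4*(-⅓)) = -226/(4913 + 16/3) = -226/14755/3 = -226*3/14755 = -678/14755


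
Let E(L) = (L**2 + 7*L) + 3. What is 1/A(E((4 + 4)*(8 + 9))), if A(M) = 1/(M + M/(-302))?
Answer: 5854751/302 ≈ 19387.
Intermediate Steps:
E(L) = 3 + L**2 + 7*L
A(M) = 302/(301*M) (A(M) = 1/(M + M*(-1/302)) = 1/(M - M/302) = 1/(301*M/302) = 302/(301*M))
1/A(E((4 + 4)*(8 + 9))) = 1/(302/(301*(3 + ((4 + 4)*(8 + 9))**2 + 7*((4 + 4)*(8 + 9))))) = 1/(302/(301*(3 + (8*17)**2 + 7*(8*17)))) = 1/(302/(301*(3 + 136**2 + 7*136))) = 1/(302/(301*(3 + 18496 + 952))) = 1/((302/301)/19451) = 1/((302/301)*(1/19451)) = 1/(302/5854751) = 5854751/302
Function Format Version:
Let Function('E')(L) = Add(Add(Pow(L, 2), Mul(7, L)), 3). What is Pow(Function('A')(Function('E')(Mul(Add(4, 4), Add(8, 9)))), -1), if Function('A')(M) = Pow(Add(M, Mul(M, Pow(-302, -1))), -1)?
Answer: Rational(5854751, 302) ≈ 19387.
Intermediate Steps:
Function('E')(L) = Add(3, Pow(L, 2), Mul(7, L))
Function('A')(M) = Mul(Rational(302, 301), Pow(M, -1)) (Function('A')(M) = Pow(Add(M, Mul(M, Rational(-1, 302))), -1) = Pow(Add(M, Mul(Rational(-1, 302), M)), -1) = Pow(Mul(Rational(301, 302), M), -1) = Mul(Rational(302, 301), Pow(M, -1)))
Pow(Function('A')(Function('E')(Mul(Add(4, 4), Add(8, 9)))), -1) = Pow(Mul(Rational(302, 301), Pow(Add(3, Pow(Mul(Add(4, 4), Add(8, 9)), 2), Mul(7, Mul(Add(4, 4), Add(8, 9)))), -1)), -1) = Pow(Mul(Rational(302, 301), Pow(Add(3, Pow(Mul(8, 17), 2), Mul(7, Mul(8, 17))), -1)), -1) = Pow(Mul(Rational(302, 301), Pow(Add(3, Pow(136, 2), Mul(7, 136)), -1)), -1) = Pow(Mul(Rational(302, 301), Pow(Add(3, 18496, 952), -1)), -1) = Pow(Mul(Rational(302, 301), Pow(19451, -1)), -1) = Pow(Mul(Rational(302, 301), Rational(1, 19451)), -1) = Pow(Rational(302, 5854751), -1) = Rational(5854751, 302)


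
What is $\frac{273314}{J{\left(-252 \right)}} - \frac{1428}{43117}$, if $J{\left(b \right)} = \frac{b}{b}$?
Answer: $\frac{11784478310}{43117} \approx 2.7331 \cdot 10^{5}$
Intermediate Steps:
$J{\left(b \right)} = 1$
$\frac{273314}{J{\left(-252 \right)}} - \frac{1428}{43117} = \frac{273314}{1} - \frac{1428}{43117} = 273314 \cdot 1 - \frac{1428}{43117} = 273314 - \frac{1428}{43117} = \frac{11784478310}{43117}$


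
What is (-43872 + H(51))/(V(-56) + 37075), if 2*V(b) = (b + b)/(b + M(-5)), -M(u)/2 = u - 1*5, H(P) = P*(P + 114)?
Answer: -319113/333689 ≈ -0.95632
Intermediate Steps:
H(P) = P*(114 + P)
M(u) = 10 - 2*u (M(u) = -2*(u - 1*5) = -2*(u - 5) = -2*(-5 + u) = 10 - 2*u)
V(b) = b/(20 + b) (V(b) = ((b + b)/(b + (10 - 2*(-5))))/2 = ((2*b)/(b + (10 + 10)))/2 = ((2*b)/(b + 20))/2 = ((2*b)/(20 + b))/2 = (2*b/(20 + b))/2 = b/(20 + b))
(-43872 + H(51))/(V(-56) + 37075) = (-43872 + 51*(114 + 51))/(-56/(20 - 56) + 37075) = (-43872 + 51*165)/(-56/(-36) + 37075) = (-43872 + 8415)/(-56*(-1/36) + 37075) = -35457/(14/9 + 37075) = -35457/333689/9 = -35457*9/333689 = -319113/333689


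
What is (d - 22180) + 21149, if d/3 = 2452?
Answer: 6325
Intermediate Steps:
d = 7356 (d = 3*2452 = 7356)
(d - 22180) + 21149 = (7356 - 22180) + 21149 = -14824 + 21149 = 6325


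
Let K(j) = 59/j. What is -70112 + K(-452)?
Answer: -31690683/452 ≈ -70112.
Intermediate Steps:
-70112 + K(-452) = -70112 + 59/(-452) = -70112 + 59*(-1/452) = -70112 - 59/452 = -31690683/452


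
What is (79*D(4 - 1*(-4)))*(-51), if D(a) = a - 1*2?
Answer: -24174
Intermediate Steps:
D(a) = -2 + a (D(a) = a - 2 = -2 + a)
(79*D(4 - 1*(-4)))*(-51) = (79*(-2 + (4 - 1*(-4))))*(-51) = (79*(-2 + (4 + 4)))*(-51) = (79*(-2 + 8))*(-51) = (79*6)*(-51) = 474*(-51) = -24174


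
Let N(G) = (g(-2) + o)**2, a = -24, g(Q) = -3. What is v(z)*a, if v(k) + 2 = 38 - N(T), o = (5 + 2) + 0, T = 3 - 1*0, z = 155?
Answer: -480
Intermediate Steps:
T = 3 (T = 3 + 0 = 3)
o = 7 (o = 7 + 0 = 7)
N(G) = 16 (N(G) = (-3 + 7)**2 = 4**2 = 16)
v(k) = 20 (v(k) = -2 + (38 - 1*16) = -2 + (38 - 16) = -2 + 22 = 20)
v(z)*a = 20*(-24) = -480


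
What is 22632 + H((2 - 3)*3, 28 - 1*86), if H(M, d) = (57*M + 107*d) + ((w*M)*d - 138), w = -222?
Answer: -22511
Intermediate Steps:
H(M, d) = -138 + 57*M + 107*d - 222*M*d (H(M, d) = (57*M + 107*d) + ((-222*M)*d - 138) = (57*M + 107*d) + (-222*M*d - 138) = (57*M + 107*d) + (-138 - 222*M*d) = -138 + 57*M + 107*d - 222*M*d)
22632 + H((2 - 3)*3, 28 - 1*86) = 22632 + (-138 + 57*((2 - 3)*3) + 107*(28 - 1*86) - 222*(2 - 3)*3*(28 - 1*86)) = 22632 + (-138 + 57*(-1*3) + 107*(28 - 86) - 222*(-1*3)*(28 - 86)) = 22632 + (-138 + 57*(-3) + 107*(-58) - 222*(-3)*(-58)) = 22632 + (-138 - 171 - 6206 - 38628) = 22632 - 45143 = -22511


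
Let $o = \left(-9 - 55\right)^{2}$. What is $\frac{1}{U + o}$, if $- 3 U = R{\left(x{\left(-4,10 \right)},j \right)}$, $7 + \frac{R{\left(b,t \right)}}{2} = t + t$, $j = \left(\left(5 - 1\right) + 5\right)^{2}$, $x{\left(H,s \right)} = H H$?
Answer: $\frac{3}{11978} \approx 0.00025046$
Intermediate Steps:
$x{\left(H,s \right)} = H^{2}$
$j = 81$ ($j = \left(\left(5 - 1\right) + 5\right)^{2} = \left(4 + 5\right)^{2} = 9^{2} = 81$)
$R{\left(b,t \right)} = -14 + 4 t$ ($R{\left(b,t \right)} = -14 + 2 \left(t + t\right) = -14 + 2 \cdot 2 t = -14 + 4 t$)
$U = - \frac{310}{3}$ ($U = - \frac{-14 + 4 \cdot 81}{3} = - \frac{-14 + 324}{3} = \left(- \frac{1}{3}\right) 310 = - \frac{310}{3} \approx -103.33$)
$o = 4096$ ($o = \left(-64\right)^{2} = 4096$)
$\frac{1}{U + o} = \frac{1}{- \frac{310}{3} + 4096} = \frac{1}{\frac{11978}{3}} = \frac{3}{11978}$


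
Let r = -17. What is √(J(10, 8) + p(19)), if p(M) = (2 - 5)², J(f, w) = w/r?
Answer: √2465/17 ≈ 2.9205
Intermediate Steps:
J(f, w) = -w/17 (J(f, w) = w/(-17) = w*(-1/17) = -w/17)
p(M) = 9 (p(M) = (-3)² = 9)
√(J(10, 8) + p(19)) = √(-1/17*8 + 9) = √(-8/17 + 9) = √(145/17) = √2465/17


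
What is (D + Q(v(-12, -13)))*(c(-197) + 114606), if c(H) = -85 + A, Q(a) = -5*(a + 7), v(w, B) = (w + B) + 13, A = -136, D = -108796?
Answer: -12441770835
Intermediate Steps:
v(w, B) = 13 + B + w (v(w, B) = (B + w) + 13 = 13 + B + w)
Q(a) = -35 - 5*a (Q(a) = -5*(7 + a) = -35 - 5*a)
c(H) = -221 (c(H) = -85 - 136 = -221)
(D + Q(v(-12, -13)))*(c(-197) + 114606) = (-108796 + (-35 - 5*(13 - 13 - 12)))*(-221 + 114606) = (-108796 + (-35 - 5*(-12)))*114385 = (-108796 + (-35 + 60))*114385 = (-108796 + 25)*114385 = -108771*114385 = -12441770835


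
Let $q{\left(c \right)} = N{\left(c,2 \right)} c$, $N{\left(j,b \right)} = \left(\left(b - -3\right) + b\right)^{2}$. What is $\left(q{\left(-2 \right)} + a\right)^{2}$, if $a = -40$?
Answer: $19044$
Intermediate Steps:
$N{\left(j,b \right)} = \left(3 + 2 b\right)^{2}$ ($N{\left(j,b \right)} = \left(\left(b + 3\right) + b\right)^{2} = \left(\left(3 + b\right) + b\right)^{2} = \left(3 + 2 b\right)^{2}$)
$q{\left(c \right)} = 49 c$ ($q{\left(c \right)} = \left(3 + 2 \cdot 2\right)^{2} c = \left(3 + 4\right)^{2} c = 7^{2} c = 49 c$)
$\left(q{\left(-2 \right)} + a\right)^{2} = \left(49 \left(-2\right) - 40\right)^{2} = \left(-98 - 40\right)^{2} = \left(-138\right)^{2} = 19044$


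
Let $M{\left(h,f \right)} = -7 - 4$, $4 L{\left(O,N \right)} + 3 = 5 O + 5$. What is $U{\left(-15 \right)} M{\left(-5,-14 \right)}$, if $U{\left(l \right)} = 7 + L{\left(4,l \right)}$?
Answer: $- \frac{275}{2} \approx -137.5$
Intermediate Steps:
$L{\left(O,N \right)} = \frac{1}{2} + \frac{5 O}{4}$ ($L{\left(O,N \right)} = - \frac{3}{4} + \frac{5 O + 5}{4} = - \frac{3}{4} + \frac{5 + 5 O}{4} = - \frac{3}{4} + \left(\frac{5}{4} + \frac{5 O}{4}\right) = \frac{1}{2} + \frac{5 O}{4}$)
$U{\left(l \right)} = \frac{25}{2}$ ($U{\left(l \right)} = 7 + \left(\frac{1}{2} + \frac{5}{4} \cdot 4\right) = 7 + \left(\frac{1}{2} + 5\right) = 7 + \frac{11}{2} = \frac{25}{2}$)
$M{\left(h,f \right)} = -11$
$U{\left(-15 \right)} M{\left(-5,-14 \right)} = \frac{25}{2} \left(-11\right) = - \frac{275}{2}$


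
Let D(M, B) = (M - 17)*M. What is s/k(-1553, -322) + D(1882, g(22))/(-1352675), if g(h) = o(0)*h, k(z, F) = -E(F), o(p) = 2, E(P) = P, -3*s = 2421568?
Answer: -327898508678/130668405 ≈ -2509.4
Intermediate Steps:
s = -2421568/3 (s = -⅓*2421568 = -2421568/3 ≈ -8.0719e+5)
k(z, F) = -F
g(h) = 2*h
D(M, B) = M*(-17 + M) (D(M, B) = (-17 + M)*M = M*(-17 + M))
s/k(-1553, -322) + D(1882, g(22))/(-1352675) = -2421568/(3*((-1*(-322)))) + (1882*(-17 + 1882))/(-1352675) = -2421568/3/322 + (1882*1865)*(-1/1352675) = -2421568/3*1/322 + 3509930*(-1/1352675) = -1210784/483 - 701986/270535 = -327898508678/130668405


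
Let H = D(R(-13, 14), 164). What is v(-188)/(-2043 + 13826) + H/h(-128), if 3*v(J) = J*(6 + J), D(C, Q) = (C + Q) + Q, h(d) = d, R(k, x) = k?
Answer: -6755287/4524672 ≈ -1.4930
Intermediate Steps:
D(C, Q) = C + 2*Q
H = 315 (H = -13 + 2*164 = -13 + 328 = 315)
v(J) = J*(6 + J)/3 (v(J) = (J*(6 + J))/3 = J*(6 + J)/3)
v(-188)/(-2043 + 13826) + H/h(-128) = ((⅓)*(-188)*(6 - 188))/(-2043 + 13826) + 315/(-128) = ((⅓)*(-188)*(-182))/11783 + 315*(-1/128) = (34216/3)*(1/11783) - 315/128 = 34216/35349 - 315/128 = -6755287/4524672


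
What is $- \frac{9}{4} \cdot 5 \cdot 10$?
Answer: $- \frac{225}{2} \approx -112.5$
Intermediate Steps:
$- \frac{9}{4} \cdot 5 \cdot 10 = \left(-9\right) \frac{1}{4} \cdot 5 \cdot 10 = \left(- \frac{9}{4}\right) 5 \cdot 10 = \left(- \frac{45}{4}\right) 10 = - \frac{225}{2}$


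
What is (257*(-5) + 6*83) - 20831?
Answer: -21618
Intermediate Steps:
(257*(-5) + 6*83) - 20831 = (-1285 + 498) - 20831 = -787 - 20831 = -21618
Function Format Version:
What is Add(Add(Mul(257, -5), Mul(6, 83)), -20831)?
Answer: -21618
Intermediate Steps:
Add(Add(Mul(257, -5), Mul(6, 83)), -20831) = Add(Add(-1285, 498), -20831) = Add(-787, -20831) = -21618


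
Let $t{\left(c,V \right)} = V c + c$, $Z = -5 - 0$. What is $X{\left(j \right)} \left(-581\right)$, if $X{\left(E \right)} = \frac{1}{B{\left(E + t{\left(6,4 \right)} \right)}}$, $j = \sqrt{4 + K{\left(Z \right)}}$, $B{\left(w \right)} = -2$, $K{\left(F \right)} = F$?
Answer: $\frac{581}{2} \approx 290.5$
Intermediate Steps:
$Z = -5$ ($Z = -5 + 0 = -5$)
$t{\left(c,V \right)} = c + V c$
$j = i$ ($j = \sqrt{4 - 5} = \sqrt{-1} = i \approx 1.0 i$)
$X{\left(E \right)} = - \frac{1}{2}$ ($X{\left(E \right)} = \frac{1}{-2} = - \frac{1}{2}$)
$X{\left(j \right)} \left(-581\right) = \left(- \frac{1}{2}\right) \left(-581\right) = \frac{581}{2}$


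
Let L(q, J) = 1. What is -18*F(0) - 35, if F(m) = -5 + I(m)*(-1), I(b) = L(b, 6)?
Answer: 73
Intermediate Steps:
I(b) = 1
F(m) = -6 (F(m) = -5 + 1*(-1) = -5 - 1 = -6)
-18*F(0) - 35 = -18*(-6) - 35 = 108 - 35 = 73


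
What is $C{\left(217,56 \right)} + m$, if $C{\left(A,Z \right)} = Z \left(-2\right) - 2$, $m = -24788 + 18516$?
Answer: $-6386$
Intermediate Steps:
$m = -6272$
$C{\left(A,Z \right)} = -2 - 2 Z$ ($C{\left(A,Z \right)} = - 2 Z - 2 = -2 - 2 Z$)
$C{\left(217,56 \right)} + m = \left(-2 - 112\right) - 6272 = -114 - 6272 = -6386$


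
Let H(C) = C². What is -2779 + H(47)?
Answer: -570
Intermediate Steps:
-2779 + H(47) = -2779 + 47² = -2779 + 2209 = -570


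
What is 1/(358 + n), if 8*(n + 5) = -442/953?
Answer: 3812/1345415 ≈ 0.0028333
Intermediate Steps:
n = -19281/3812 (n = -5 + (-442/953)/8 = -5 + (-442*1/953)/8 = -5 + (⅛)*(-442/953) = -5 - 221/3812 = -19281/3812 ≈ -5.0580)
1/(358 + n) = 1/(358 - 19281/3812) = 1/(1345415/3812) = 3812/1345415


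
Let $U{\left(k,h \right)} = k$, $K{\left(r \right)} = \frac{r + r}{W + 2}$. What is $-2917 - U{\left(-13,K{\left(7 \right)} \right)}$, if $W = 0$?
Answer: $-2904$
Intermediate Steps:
$K{\left(r \right)} = r$ ($K{\left(r \right)} = \frac{r + r}{0 + 2} = \frac{2 r}{2} = 2 r \frac{1}{2} = r$)
$-2917 - U{\left(-13,K{\left(7 \right)} \right)} = -2917 - -13 = -2917 + 13 = -2904$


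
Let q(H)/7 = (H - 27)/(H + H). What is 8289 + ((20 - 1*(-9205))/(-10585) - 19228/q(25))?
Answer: 1140463676/14819 ≈ 76960.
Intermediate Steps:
q(H) = 7*(-27 + H)/(2*H) (q(H) = 7*((H - 27)/(H + H)) = 7*((-27 + H)/((2*H))) = 7*((-27 + H)*(1/(2*H))) = 7*((-27 + H)/(2*H)) = 7*(-27 + H)/(2*H))
8289 + ((20 - 1*(-9205))/(-10585) - 19228/q(25)) = 8289 + ((20 - 1*(-9205))/(-10585) - 19228*50/(7*(-27 + 25))) = 8289 + ((20 + 9205)*(-1/10585) - 19228/((7/2)*(1/25)*(-2))) = 8289 + (9225*(-1/10585) - 19228/(-7/25)) = 8289 + (-1845/2117 - 19228*(-25/7)) = 8289 + (-1845/2117 + 480700/7) = 8289 + 1017628985/14819 = 1140463676/14819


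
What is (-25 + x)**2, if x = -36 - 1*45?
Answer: 11236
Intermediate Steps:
x = -81 (x = -36 - 45 = -81)
(-25 + x)**2 = (-25 - 81)**2 = (-106)**2 = 11236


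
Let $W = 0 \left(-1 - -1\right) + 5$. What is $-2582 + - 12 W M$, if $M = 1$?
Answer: $-2642$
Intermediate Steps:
$W = 5$ ($W = 0 \left(-1 + 1\right) + 5 = 0 \cdot 0 + 5 = 0 + 5 = 5$)
$-2582 + - 12 W M = -2582 + \left(-12\right) 5 \cdot 1 = -2582 - 60 = -2642$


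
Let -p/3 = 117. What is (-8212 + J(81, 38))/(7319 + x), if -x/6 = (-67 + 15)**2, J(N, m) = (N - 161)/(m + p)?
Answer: 2570276/2787265 ≈ 0.92215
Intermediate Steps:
p = -351 (p = -3*117 = -351)
J(N, m) = (-161 + N)/(-351 + m) (J(N, m) = (N - 161)/(m - 351) = (-161 + N)/(-351 + m))
x = -16224 (x = -6*(-67 + 15)**2 = -6*(-52)**2 = -6*2704 = -16224)
(-8212 + J(81, 38))/(7319 + x) = (-8212 + (-161 + 81)/(-351 + 38))/(7319 - 16224) = (-8212 - 80/(-313))/(-8905) = (-8212 - 1/313*(-80))*(-1/8905) = (-8212 + 80/313)*(-1/8905) = -2570276/313*(-1/8905) = 2570276/2787265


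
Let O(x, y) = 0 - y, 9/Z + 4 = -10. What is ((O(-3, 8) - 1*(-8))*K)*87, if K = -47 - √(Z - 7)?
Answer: 0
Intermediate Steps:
Z = -9/14 (Z = 9/(-4 - 10) = 9/(-14) = 9*(-1/14) = -9/14 ≈ -0.64286)
O(x, y) = -y
K = -47 - I*√1498/14 (K = -47 - √(-9/14 - 7) = -47 - √(-107/14) = -47 - I*√1498/14 ≈ -47.0 - 2.7646*I)
((O(-3, 8) - 1*(-8))*K)*87 = ((-1*8 - 1*(-8))*(-47 - I*√1498/14))*87 = ((-8 + 8)*(-47 - I*√1498/14))*87 = (0*(-47 - I*√1498/14))*87 = 0*87 = 0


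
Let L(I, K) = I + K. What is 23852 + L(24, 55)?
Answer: 23931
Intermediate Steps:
23852 + L(24, 55) = 23852 + (24 + 55) = 23852 + 79 = 23931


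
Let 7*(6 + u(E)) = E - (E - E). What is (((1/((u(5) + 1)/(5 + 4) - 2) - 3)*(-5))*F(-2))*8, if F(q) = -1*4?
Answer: -7080/13 ≈ -544.62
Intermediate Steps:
u(E) = -6 + E/7 (u(E) = -6 + (E - (E - E))/7 = -6 + (E - 1*0)/7 = -6 + (E + 0)/7 = -6 + E/7)
F(q) = -4
(((1/((u(5) + 1)/(5 + 4) - 2) - 3)*(-5))*F(-2))*8 = (((1/(((-6 + (1/7)*5) + 1)/(5 + 4) - 2) - 3)*(-5))*(-4))*8 = (((1/(((-6 + 5/7) + 1)/9 - 2) - 3)*(-5))*(-4))*8 = (((1/((-37/7 + 1)*(1/9) - 2) - 3)*(-5))*(-4))*8 = (((1/(-30/7*1/9 - 2) - 3)*(-5))*(-4))*8 = (((1/(-10/21 - 2) - 3)*(-5))*(-4))*8 = (((1/(-52/21) - 3)*(-5))*(-4))*8 = (((-21/52 - 3)*(-5))*(-4))*8 = (-177/52*(-5)*(-4))*8 = ((885/52)*(-4))*8 = -885/13*8 = -7080/13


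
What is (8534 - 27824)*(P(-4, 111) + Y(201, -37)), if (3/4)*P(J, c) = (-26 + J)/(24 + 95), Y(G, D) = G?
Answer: -460625910/119 ≈ -3.8708e+6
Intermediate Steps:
P(J, c) = -104/357 + 4*J/357 (P(J, c) = 4*((-26 + J)/(24 + 95))/3 = 4*((-26 + J)/119)/3 = 4*((-26 + J)*(1/119))/3 = 4*(-26/119 + J/119)/3 = -104/357 + 4*J/357)
(8534 - 27824)*(P(-4, 111) + Y(201, -37)) = (8534 - 27824)*((-104/357 + (4/357)*(-4)) + 201) = -19290*((-104/357 - 16/357) + 201) = -19290*(-40/119 + 201) = -19290*23879/119 = -460625910/119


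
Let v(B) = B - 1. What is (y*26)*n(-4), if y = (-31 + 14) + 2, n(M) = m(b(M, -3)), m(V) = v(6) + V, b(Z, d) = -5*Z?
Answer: -9750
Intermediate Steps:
v(B) = -1 + B
m(V) = 5 + V (m(V) = (-1 + 6) + V = 5 + V)
n(M) = 5 - 5*M
y = -15 (y = -17 + 2 = -15)
(y*26)*n(-4) = (-15*26)*(5 - 5*(-4)) = -390*(5 + 20) = -390*25 = -9750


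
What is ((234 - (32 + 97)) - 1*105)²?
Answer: 0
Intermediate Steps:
((234 - (32 + 97)) - 1*105)² = ((234 - 1*129) - 105)² = ((234 - 129) - 105)² = (105 - 105)² = 0² = 0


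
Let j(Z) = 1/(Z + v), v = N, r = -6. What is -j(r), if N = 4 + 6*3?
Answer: -1/16 ≈ -0.062500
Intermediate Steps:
N = 22 (N = 4 + 18 = 22)
v = 22
j(Z) = 1/(22 + Z) (j(Z) = 1/(Z + 22) = 1/(22 + Z))
-j(r) = -1/(22 - 6) = -1/16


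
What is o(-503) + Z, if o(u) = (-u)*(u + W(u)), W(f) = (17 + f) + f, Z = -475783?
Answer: -1226259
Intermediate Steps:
W(f) = 17 + 2*f
o(u) = -u*(17 + 3*u) (o(u) = (-u)*(u + (17 + 2*u)) = (-u)*(17 + 3*u) = -u*(17 + 3*u))
o(-503) + Z = -1*(-503)*(17 + 3*(-503)) - 475783 = -1*(-503)*(17 - 1509) - 475783 = -1*(-503)*(-1492) - 475783 = -750476 - 475783 = -1226259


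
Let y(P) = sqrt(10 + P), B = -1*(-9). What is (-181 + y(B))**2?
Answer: (181 - sqrt(19))**2 ≈ 31202.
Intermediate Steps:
B = 9
(-181 + y(B))**2 = (-181 + sqrt(10 + 9))**2 = (-181 + sqrt(19))**2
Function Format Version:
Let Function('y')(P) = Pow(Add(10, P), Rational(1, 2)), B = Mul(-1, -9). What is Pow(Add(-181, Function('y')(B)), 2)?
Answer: Pow(Add(181, Mul(-1, Pow(19, Rational(1, 2)))), 2) ≈ 31202.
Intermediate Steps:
B = 9
Pow(Add(-181, Function('y')(B)), 2) = Pow(Add(-181, Pow(Add(10, 9), Rational(1, 2))), 2) = Pow(Add(-181, Pow(19, Rational(1, 2))), 2)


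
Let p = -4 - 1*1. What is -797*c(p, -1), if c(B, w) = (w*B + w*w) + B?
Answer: -797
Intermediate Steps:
p = -5 (p = -4 - 1 = -5)
c(B, w) = B + w² + B*w (c(B, w) = (B*w + w²) + B = (w² + B*w) + B = B + w² + B*w)
-797*c(p, -1) = -797*(-5 + (-1)² - 5*(-1)) = -797*(-5 + 1 + 5) = -797*1 = -797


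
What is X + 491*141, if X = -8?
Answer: 69223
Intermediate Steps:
X + 491*141 = -8 + 491*141 = -8 + 69231 = 69223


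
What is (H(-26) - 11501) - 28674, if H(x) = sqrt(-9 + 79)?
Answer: -40175 + sqrt(70) ≈ -40167.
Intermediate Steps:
H(x) = sqrt(70)
(H(-26) - 11501) - 28674 = (sqrt(70) - 11501) - 28674 = (-11501 + sqrt(70)) - 28674 = -40175 + sqrt(70)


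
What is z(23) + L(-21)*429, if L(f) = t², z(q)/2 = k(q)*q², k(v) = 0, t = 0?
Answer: 0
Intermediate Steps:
z(q) = 0 (z(q) = 2*(0*q²) = 2*0 = 0)
L(f) = 0 (L(f) = 0² = 0)
z(23) + L(-21)*429 = 0 + 0*429 = 0 + 0 = 0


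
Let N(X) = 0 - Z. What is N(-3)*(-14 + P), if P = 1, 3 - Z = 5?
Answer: -26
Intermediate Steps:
Z = -2 (Z = 3 - 1*5 = 3 - 5 = -2)
N(X) = 2 (N(X) = 0 - 1*(-2) = 0 + 2 = 2)
N(-3)*(-14 + P) = 2*(-14 + 1) = 2*(-13) = -26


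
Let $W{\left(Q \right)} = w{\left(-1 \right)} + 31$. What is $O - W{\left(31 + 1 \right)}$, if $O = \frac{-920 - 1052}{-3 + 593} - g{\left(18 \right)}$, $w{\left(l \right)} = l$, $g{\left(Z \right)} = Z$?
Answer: $- \frac{15146}{295} \approx -51.342$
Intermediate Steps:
$W{\left(Q \right)} = 30$ ($W{\left(Q \right)} = -1 + 31 = 30$)
$O = - \frac{6296}{295}$ ($O = \frac{-920 - 1052}{-3 + 593} - 18 = - \frac{1972}{590} - 18 = \left(-1972\right) \frac{1}{590} - 18 = - \frac{986}{295} - 18 = - \frac{6296}{295} \approx -21.342$)
$O - W{\left(31 + 1 \right)} = - \frac{6296}{295} - 30 = - \frac{15146}{295}$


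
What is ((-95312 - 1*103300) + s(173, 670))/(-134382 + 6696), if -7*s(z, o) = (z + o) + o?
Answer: 1391797/893802 ≈ 1.5572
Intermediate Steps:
s(z, o) = -2*o/7 - z/7 (s(z, o) = -((z + o) + o)/7 = -((o + z) + o)/7 = -(z + 2*o)/7 = -2*o/7 - z/7)
((-95312 - 1*103300) + s(173, 670))/(-134382 + 6696) = ((-95312 - 1*103300) + (-2/7*670 - 1/7*173))/(-134382 + 6696) = ((-95312 - 103300) + (-1340/7 - 173/7))/(-127686) = (-198612 - 1513/7)*(-1/127686) = -1391797/7*(-1/127686) = 1391797/893802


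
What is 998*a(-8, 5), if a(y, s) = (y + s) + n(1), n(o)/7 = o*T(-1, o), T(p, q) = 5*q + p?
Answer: 24950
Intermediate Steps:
T(p, q) = p + 5*q
n(o) = 7*o*(-1 + 5*o) (n(o) = 7*(o*(-1 + 5*o)) = 7*o*(-1 + 5*o))
a(y, s) = 28 + s + y (a(y, s) = (y + s) + 7*1*(-1 + 5*1) = (s + y) + 7*1*(-1 + 5) = (s + y) + 7*1*4 = (s + y) + 28 = 28 + s + y)
998*a(-8, 5) = 998*(28 + 5 - 8) = 998*25 = 24950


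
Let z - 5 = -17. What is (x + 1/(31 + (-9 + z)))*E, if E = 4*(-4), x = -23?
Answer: 1832/5 ≈ 366.40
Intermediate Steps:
z = -12 (z = 5 - 17 = -12)
E = -16
(x + 1/(31 + (-9 + z)))*E = (-23 + 1/(31 + (-9 - 12)))*(-16) = (-23 + 1/(31 - 21))*(-16) = (-23 + 1/10)*(-16) = (-23 + ⅒)*(-16) = -229/10*(-16) = 1832/5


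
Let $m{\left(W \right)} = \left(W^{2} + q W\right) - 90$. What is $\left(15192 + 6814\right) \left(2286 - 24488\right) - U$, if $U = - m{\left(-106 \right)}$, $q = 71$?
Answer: $-488573592$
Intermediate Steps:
$m{\left(W \right)} = -90 + W^{2} + 71 W$ ($m{\left(W \right)} = \left(W^{2} + 71 W\right) - 90 = -90 + W^{2} + 71 W$)
$U = -3620$ ($U = - (-90 + \left(-106\right)^{2} + 71 \left(-106\right)) = - (-90 + 11236 - 7526) = \left(-1\right) 3620 = -3620$)
$\left(15192 + 6814\right) \left(2286 - 24488\right) - U = \left(15192 + 6814\right) \left(2286 - 24488\right) - -3620 = 22006 \left(-22202\right) + 3620 = -488577212 + 3620 = -488573592$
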